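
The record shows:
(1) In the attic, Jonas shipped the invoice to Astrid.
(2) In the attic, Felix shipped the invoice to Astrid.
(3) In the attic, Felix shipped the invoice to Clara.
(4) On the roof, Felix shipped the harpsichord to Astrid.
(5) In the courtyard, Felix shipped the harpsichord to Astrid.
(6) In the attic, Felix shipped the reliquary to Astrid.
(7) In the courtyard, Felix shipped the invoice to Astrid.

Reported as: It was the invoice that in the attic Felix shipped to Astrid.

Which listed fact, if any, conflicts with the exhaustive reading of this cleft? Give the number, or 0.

6

Focus of the cleft: "the invoice" (the thing). Presupposed background: same agent, recipient, setting (Felix / Astrid / in the attic).
Exhaustivity: the invoice is the only thing satisfying that background.
But fact (6) also has same agent, recipient, setting (Felix / Astrid / in the attic), with thing = the reliquary — so the exhaustive reading fails.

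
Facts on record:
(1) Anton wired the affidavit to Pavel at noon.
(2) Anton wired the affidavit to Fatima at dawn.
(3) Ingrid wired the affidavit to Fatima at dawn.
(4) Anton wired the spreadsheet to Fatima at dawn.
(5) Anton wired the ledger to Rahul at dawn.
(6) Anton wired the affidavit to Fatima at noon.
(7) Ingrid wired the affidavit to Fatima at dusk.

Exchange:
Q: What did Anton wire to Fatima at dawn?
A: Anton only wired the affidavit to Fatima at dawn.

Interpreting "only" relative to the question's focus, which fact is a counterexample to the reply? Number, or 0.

4

Answering "What did ...?" puts focus on the thing — here, "the affidavit".
So "only" ranges over things; the rest (agent = Anton, recipient = Fatima, setting = at dawn) is presupposed.
Fact (4) shares the background with a different thing (the spreadsheet) — counterexample.
(Fact (6) would refute a reading with focus on the setting — but that is not what the question asks.)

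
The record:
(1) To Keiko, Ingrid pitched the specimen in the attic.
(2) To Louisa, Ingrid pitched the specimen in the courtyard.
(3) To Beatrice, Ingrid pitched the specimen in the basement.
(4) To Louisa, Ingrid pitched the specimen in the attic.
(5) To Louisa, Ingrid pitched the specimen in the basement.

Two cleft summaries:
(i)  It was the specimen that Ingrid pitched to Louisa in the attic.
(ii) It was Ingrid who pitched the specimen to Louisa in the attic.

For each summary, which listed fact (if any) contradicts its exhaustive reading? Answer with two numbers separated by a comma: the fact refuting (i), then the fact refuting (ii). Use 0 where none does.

0, 0

Summary (i) focuses "the specimen" (the thing); background Ingrid as agent and Louisa as recipient and in the attic as setting. No fact matches that background with a different thing, so 0.
Summary (ii) focuses "Ingrid" (the agent); background the specimen as thing and Louisa as recipient and in the attic as setting. No fact matches that background with a different agent, so 0.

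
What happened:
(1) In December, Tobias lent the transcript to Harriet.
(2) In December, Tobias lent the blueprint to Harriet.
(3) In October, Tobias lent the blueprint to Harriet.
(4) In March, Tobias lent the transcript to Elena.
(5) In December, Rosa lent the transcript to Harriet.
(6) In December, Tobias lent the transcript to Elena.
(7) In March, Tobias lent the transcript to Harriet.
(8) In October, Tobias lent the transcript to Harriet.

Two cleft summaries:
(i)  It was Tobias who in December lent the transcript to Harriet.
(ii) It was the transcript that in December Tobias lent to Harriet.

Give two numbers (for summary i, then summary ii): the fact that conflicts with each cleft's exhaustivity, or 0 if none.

5, 2

Summary (i) focuses "Tobias" (the agent); background same thing, recipient, setting (the transcript / Harriet / in December). Fact (5) matches that background with agent = Rosa — refutes (i).
Summary (ii) focuses "the transcript" (the thing); background same agent, recipient, setting (Tobias / Harriet / in December). Fact (2) matches that background with thing = the blueprint — refutes (ii).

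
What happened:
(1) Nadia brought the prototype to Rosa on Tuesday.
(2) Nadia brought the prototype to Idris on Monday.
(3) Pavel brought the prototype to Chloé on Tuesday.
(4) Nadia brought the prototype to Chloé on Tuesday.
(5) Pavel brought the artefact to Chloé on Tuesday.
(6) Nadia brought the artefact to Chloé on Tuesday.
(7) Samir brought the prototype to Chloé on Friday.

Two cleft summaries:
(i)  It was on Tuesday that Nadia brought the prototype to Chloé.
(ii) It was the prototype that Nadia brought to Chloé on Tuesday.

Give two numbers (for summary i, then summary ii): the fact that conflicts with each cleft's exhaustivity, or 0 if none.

(i): focus "on Tuesday". No fact shares Nadia as agent and the prototype as thing and Chloé as recipient with a different setting. 0.
(ii): focus "the prototype". Looking for Nadia as agent and Chloé as recipient and on Tuesday as setting with some other thing — fact (6) has the artefact there. Refuted.

0, 6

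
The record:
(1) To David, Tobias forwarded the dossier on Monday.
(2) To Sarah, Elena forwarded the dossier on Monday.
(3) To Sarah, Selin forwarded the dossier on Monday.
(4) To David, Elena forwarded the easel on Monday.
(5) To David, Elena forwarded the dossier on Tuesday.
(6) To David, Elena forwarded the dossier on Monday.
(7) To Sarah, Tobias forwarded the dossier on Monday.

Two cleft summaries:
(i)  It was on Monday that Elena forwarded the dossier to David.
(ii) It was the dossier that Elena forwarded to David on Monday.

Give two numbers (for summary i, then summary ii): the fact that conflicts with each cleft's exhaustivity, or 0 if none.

(i): focus "on Monday". Looking for same agent, thing, recipient (Elena / the dossier / David) with some other setting — fact (5) has on Tuesday there. Refuted.
(ii): focus "the dossier". Looking for same agent, recipient, setting (Elena / David / on Monday) with some other thing — fact (4) has the easel there. Refuted.

5, 4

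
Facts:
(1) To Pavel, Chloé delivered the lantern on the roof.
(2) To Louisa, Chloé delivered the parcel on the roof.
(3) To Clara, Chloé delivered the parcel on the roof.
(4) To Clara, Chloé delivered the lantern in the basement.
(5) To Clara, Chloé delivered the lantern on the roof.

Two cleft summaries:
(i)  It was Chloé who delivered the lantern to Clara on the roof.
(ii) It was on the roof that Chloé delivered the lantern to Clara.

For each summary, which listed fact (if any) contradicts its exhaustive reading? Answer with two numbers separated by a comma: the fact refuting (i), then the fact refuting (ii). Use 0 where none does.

0, 4

(i): focus "Chloé". No fact shares the lantern as thing and Clara as recipient and on the roof as setting with a different agent. 0.
(ii): focus "on the roof". Looking for Chloé as agent and the lantern as thing and Clara as recipient with some other setting — fact (4) has in the basement there. Refuted.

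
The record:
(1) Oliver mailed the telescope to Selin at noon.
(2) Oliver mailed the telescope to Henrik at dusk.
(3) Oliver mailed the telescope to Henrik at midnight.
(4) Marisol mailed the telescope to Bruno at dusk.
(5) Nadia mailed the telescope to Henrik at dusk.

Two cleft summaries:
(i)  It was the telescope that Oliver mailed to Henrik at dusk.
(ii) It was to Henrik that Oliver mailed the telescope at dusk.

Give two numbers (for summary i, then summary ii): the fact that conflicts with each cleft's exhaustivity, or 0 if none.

0, 0

Summary (i) focuses "the telescope" (the thing); background same agent, recipient, setting (Oliver / Henrik / at dusk). No fact matches that background with a different thing, so 0.
Summary (ii) focuses "Henrik" (the recipient); background same agent, thing, setting (Oliver / the telescope / at dusk). No fact matches that background with a different recipient, so 0.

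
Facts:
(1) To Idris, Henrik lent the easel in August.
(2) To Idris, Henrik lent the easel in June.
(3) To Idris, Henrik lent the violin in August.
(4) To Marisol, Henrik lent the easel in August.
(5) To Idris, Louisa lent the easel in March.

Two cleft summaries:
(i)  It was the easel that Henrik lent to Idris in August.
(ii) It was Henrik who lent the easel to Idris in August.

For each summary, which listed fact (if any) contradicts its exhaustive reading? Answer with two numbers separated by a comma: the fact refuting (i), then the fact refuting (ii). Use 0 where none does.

Summary (i) focuses "the easel" (the thing); background Henrik as agent and Idris as recipient and in August as setting. Fact (3) matches that background with thing = the violin — refutes (i).
Summary (ii) focuses "Henrik" (the agent); background the easel as thing and Idris as recipient and in August as setting. No fact matches that background with a different agent, so 0.

3, 0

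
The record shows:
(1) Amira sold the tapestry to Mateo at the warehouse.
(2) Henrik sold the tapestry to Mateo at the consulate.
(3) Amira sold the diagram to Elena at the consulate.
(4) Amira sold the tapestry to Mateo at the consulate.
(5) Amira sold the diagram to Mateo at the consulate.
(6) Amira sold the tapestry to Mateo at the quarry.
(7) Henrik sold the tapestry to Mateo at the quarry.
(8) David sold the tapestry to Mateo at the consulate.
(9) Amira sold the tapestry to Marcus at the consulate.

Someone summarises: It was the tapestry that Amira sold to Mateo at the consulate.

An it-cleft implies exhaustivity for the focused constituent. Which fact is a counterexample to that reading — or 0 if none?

5

The cleft puts "the tapestry" in focus and presupposes the open proposition with Amira as agent and Mateo as recipient and at the consulate as setting.
Exhaustivity: the tapestry is the only thing satisfying that background.
But fact (5) also has Amira as agent and Mateo as recipient and at the consulate as setting, with thing = the diagram — so the exhaustive reading fails.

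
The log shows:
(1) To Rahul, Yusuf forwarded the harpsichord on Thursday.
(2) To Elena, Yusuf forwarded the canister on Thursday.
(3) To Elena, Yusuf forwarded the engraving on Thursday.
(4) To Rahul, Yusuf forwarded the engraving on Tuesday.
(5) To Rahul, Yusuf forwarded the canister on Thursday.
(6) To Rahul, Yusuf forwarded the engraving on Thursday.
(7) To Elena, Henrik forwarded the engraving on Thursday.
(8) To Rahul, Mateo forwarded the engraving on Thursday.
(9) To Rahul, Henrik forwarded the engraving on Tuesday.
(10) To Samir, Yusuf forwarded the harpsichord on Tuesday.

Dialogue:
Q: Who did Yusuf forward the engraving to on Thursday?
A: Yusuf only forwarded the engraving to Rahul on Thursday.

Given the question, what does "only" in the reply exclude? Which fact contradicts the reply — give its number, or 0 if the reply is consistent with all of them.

3

The question "Who did ... to ...?" targets the recipient, so in the reply the focus falls on "Rahul".
"Only" then excludes alternative recipients while the background — same agent, thing, setting (Yusuf / the engraving / on Thursday) — is held fixed.
Fact (3) keeps same agent, thing, setting (Yusuf / the engraving / on Thursday) but has recipient = Elena; that refutes the reply.
(Fact (4) would refute a reading with focus on the setting — but that is not what the question asks.)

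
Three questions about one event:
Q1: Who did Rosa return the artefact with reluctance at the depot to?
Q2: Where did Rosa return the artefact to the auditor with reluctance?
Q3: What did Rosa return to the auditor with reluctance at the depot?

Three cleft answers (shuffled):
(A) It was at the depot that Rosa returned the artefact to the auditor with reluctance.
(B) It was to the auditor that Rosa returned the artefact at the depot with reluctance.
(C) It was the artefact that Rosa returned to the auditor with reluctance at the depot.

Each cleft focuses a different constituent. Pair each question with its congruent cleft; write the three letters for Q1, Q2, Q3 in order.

Q1 asks about the recipient; cleft (B) focuses "to the auditor", which is the recipient — so Q1 → B.
Q2 asks about the location; cleft (A) focuses "at the depot", which is the location — so Q2 → A.
Q3 asks about the direct object; cleft (C) focuses "the artefact", which is the direct object — so Q3 → C.
Mapping: Q1→B, Q2→A, Q3→C.

BAC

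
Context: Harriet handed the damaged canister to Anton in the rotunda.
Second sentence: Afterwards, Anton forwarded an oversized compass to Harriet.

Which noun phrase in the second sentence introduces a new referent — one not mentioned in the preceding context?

"Anton" and "Harriet" in the second sentence are given — already mentioned in the context.
"an oversized compass" has no antecedent in the context; it is discourse-new (the indefinite article also signals a new referent).

an oversized compass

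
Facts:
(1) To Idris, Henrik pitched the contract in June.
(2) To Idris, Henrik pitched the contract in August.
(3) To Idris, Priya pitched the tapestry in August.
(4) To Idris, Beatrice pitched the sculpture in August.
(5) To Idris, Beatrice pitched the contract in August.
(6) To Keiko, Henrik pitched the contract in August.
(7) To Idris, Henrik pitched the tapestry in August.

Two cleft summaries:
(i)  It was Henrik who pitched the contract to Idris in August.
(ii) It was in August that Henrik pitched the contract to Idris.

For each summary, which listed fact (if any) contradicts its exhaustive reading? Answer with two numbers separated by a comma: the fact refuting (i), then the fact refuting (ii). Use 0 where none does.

5, 1

Summary (i) focuses "Henrik" (the agent); background same thing, recipient, setting (the contract / Idris / in August). Fact (5) matches that background with agent = Beatrice — refutes (i).
Summary (ii) focuses "in August" (the setting); background same agent, thing, recipient (Henrik / the contract / Idris). Fact (1) matches that background with setting = in June — refutes (ii).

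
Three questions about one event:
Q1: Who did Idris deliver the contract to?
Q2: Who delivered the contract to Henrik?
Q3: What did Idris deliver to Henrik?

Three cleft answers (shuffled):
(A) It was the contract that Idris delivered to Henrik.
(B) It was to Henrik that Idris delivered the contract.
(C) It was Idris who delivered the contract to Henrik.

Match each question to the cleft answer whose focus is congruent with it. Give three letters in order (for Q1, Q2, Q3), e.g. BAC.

Q1 asks about the recipient; cleft (B) focuses "to Henrik", which is the recipient — so Q1 → B.
Q2 asks about the subject (agent); cleft (C) focuses "Idris", which is the subject (agent) — so Q2 → C.
Q3 asks about the direct object; cleft (A) focuses "the contract", which is the direct object — so Q3 → A.
Mapping: Q1→B, Q2→C, Q3→A.

BCA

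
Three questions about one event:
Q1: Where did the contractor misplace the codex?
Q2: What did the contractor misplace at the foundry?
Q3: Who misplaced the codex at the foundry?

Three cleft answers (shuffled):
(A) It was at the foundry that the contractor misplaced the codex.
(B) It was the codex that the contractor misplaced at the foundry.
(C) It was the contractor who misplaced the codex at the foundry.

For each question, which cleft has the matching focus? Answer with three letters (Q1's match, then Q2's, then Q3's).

Q1 asks about the location; cleft (A) focuses "at the foundry", which is the location — so Q1 → A.
Q2 asks about the direct object; cleft (B) focuses "the codex", which is the direct object — so Q2 → B.
Q3 asks about the subject (agent); cleft (C) focuses "the contractor", which is the subject (agent) — so Q3 → C.
Mapping: Q1→A, Q2→B, Q3→C.

ABC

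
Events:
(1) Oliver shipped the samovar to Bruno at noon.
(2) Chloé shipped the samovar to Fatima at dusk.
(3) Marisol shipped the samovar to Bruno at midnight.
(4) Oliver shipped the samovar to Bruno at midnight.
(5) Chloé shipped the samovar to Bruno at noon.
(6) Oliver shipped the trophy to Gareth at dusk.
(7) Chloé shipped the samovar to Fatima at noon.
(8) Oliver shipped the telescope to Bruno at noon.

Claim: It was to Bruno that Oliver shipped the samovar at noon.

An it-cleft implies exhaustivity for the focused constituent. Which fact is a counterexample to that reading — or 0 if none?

0

Focus of the cleft: "Bruno" (the recipient). Presupposed background: same agent, thing, setting (Oliver / the samovar / at noon).
Exhaustivity: Bruno is the only recipient satisfying that background.
Every other fact differs from the presupposition on some backgrounded slot, so none challenges the exhaustivity.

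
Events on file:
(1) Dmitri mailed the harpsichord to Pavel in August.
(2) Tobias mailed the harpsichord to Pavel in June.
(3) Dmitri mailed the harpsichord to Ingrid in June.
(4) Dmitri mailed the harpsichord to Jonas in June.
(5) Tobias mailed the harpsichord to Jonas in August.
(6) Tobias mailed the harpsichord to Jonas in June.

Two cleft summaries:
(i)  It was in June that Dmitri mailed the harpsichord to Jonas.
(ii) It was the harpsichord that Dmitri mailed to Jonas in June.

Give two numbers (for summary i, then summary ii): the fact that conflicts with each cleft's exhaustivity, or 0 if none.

Summary (i) focuses "in June" (the setting); background Dmitri as agent and the harpsichord as thing and Jonas as recipient. No fact matches that background with a different setting, so 0.
Summary (ii) focuses "the harpsichord" (the thing); background Dmitri as agent and Jonas as recipient and in June as setting. No fact matches that background with a different thing, so 0.

0, 0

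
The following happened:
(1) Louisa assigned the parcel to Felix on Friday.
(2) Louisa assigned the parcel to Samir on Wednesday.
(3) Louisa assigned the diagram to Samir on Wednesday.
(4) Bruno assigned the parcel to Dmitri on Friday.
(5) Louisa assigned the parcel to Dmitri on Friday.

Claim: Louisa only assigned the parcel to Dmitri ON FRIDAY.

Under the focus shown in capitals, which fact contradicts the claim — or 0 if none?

0

Focus (in capitals) is "on Friday" — the setting. "Only" excludes alternative settings while holding fixed agent = Louisa, thing = the parcel, recipient = Dmitri.
Every other fact changes something in the background, not just the setting. Nothing refutes the claim.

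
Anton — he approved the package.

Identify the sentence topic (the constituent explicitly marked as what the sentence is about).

Anton

The construction explicitly marks "Anton" as what the sentence is about — the topic.
The remainder of the clause is the comment (what is said about the topic).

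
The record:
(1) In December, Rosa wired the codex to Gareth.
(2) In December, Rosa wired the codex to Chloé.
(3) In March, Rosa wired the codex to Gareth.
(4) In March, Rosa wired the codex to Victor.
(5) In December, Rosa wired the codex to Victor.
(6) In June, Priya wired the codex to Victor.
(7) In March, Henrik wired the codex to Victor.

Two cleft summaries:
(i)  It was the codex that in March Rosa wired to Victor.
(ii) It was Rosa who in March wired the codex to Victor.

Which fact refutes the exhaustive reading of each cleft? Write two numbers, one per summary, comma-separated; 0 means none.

0, 7

(i): focus "the codex". No fact shares agent = Rosa, recipient = Victor, setting = in March with a different thing. 0.
(ii): focus "Rosa". Looking for thing = the codex, recipient = Victor, setting = in March with some other agent — fact (7) has Henrik there. Refuted.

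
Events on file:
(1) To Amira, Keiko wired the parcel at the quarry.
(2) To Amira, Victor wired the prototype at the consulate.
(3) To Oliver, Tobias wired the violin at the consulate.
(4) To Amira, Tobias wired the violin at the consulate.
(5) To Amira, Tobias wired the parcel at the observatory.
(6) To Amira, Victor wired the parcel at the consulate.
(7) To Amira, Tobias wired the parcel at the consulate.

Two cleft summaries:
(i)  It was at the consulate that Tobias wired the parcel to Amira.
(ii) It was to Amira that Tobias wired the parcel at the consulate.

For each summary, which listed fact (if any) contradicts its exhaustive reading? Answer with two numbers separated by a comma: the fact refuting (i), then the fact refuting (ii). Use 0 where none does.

5, 0

(i): focus "at the consulate". Looking for agent = Tobias, thing = the parcel, recipient = Amira with some other setting — fact (5) has at the observatory there. Refuted.
(ii): focus "Amira". No fact shares agent = Tobias, thing = the parcel, setting = at the consulate with a different recipient. 0.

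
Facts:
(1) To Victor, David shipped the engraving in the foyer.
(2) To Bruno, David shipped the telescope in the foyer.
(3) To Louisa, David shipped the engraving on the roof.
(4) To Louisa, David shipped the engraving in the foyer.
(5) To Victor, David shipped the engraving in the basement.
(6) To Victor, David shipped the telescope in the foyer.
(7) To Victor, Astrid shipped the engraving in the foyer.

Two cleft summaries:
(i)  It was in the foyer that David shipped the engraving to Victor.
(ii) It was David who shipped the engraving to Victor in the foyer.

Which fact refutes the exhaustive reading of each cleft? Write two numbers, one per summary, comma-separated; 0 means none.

5, 7

Summary (i) focuses "in the foyer" (the setting); background same agent, thing, recipient (David / the engraving / Victor). Fact (5) matches that background with setting = in the basement — refutes (i).
Summary (ii) focuses "David" (the agent); background same thing, recipient, setting (the engraving / Victor / in the foyer). Fact (7) matches that background with agent = Astrid — refutes (ii).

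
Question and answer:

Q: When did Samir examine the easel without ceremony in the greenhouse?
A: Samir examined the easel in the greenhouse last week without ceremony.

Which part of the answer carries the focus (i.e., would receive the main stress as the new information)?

last week

The wh-word "when" asks about the time.
In the answer, "Samir", "the easel", "in the greenhouse" and "without ceremony" are given — repeated from the question.
The constituent filling the time gap is "last week"; that is the focus and would carry nuclear stress.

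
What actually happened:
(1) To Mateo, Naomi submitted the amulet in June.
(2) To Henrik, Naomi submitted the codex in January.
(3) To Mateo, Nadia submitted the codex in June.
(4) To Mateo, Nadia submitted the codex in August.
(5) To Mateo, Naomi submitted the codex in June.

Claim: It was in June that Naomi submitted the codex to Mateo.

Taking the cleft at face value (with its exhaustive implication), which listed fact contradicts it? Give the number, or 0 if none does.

0

Focus of the cleft: "in June" (the setting). Presupposed background: agent = Naomi, thing = the codex, recipient = Mateo.
The exhaustive reading says no other setting fits that background.
No listed fact matches the background with a different setting. Exhaustivity holds.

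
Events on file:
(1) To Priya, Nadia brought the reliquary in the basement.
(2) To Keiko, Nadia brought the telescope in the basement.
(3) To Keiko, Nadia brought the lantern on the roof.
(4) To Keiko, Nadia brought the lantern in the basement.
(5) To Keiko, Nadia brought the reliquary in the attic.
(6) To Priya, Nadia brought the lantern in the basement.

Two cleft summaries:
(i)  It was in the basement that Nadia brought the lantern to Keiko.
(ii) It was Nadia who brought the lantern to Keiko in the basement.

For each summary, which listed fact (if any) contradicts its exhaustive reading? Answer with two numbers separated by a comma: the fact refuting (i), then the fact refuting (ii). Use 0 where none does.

(i): focus "in the basement". Looking for same agent, thing, recipient (Nadia / the lantern / Keiko) with some other setting — fact (3) has on the roof there. Refuted.
(ii): focus "Nadia". No fact shares same thing, recipient, setting (the lantern / Keiko / in the basement) with a different agent. 0.

3, 0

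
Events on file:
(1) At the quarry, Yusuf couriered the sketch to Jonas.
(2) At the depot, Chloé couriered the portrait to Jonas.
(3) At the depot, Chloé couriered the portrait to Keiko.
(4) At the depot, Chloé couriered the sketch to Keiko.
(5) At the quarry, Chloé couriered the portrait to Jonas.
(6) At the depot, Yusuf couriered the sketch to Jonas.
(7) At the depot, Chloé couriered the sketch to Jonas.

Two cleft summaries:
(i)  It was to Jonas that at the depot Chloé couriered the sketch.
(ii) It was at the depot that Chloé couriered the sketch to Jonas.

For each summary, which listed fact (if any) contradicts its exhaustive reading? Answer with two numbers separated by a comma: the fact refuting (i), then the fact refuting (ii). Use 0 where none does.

Summary (i) focuses "Jonas" (the recipient); background agent = Chloé, thing = the sketch, setting = at the depot. Fact (4) matches that background with recipient = Keiko — refutes (i).
Summary (ii) focuses "at the depot" (the setting); background agent = Chloé, thing = the sketch, recipient = Jonas. No fact matches that background with a different setting, so 0.

4, 0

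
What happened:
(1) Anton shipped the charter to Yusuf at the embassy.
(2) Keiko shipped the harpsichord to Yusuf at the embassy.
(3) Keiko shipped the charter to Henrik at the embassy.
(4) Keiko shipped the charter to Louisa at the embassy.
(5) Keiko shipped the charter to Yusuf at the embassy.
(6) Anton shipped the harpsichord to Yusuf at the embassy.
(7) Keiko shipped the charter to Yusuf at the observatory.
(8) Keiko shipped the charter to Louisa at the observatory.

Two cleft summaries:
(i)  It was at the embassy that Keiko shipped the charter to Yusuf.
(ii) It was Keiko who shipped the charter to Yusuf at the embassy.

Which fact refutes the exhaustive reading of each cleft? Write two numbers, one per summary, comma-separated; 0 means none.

7, 1

Summary (i) focuses "at the embassy" (the setting); background agent = Keiko, thing = the charter, recipient = Yusuf. Fact (7) matches that background with setting = at the observatory — refutes (i).
Summary (ii) focuses "Keiko" (the agent); background thing = the charter, recipient = Yusuf, setting = at the embassy. Fact (1) matches that background with agent = Anton — refutes (ii).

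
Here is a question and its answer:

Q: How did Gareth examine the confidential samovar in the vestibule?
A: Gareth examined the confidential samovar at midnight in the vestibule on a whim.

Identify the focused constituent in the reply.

on a whim

The wh-word "how" asks about the manner.
In the answer, "Gareth", "the confidential samovar" and "in the vestibule" are given — repeated from the question.
"at midnight" is also new, but it specifies the time, which is not what the question asks about — so it is not the focus.
The constituent filling the manner gap is "on a whim"; that is the focus.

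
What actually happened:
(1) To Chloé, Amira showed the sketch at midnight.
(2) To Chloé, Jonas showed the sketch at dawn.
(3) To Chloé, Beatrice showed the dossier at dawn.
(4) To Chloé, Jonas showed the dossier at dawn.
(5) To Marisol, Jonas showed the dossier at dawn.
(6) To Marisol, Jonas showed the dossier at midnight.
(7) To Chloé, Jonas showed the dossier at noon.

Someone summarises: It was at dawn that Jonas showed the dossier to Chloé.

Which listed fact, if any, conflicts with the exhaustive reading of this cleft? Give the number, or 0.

7

Focus of the cleft: "at dawn" (the setting). Presupposed background: Jonas as agent and the dossier as thing and Chloé as recipient.
The exhaustive reading says no other setting fits that background.
Fact (7) shares the background but with setting = at noon; exhaustivity is violated.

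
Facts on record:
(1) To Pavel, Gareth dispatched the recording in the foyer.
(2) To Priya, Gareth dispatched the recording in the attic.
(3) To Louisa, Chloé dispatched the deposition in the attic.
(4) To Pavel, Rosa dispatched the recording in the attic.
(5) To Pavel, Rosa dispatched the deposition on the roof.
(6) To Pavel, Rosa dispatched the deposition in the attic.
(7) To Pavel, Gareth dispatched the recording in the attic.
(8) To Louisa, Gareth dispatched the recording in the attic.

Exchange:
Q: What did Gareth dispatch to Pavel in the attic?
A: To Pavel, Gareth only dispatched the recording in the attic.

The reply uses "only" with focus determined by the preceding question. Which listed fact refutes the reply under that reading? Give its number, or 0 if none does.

Answering "What did ...?" puts focus on the thing — here, "the recording".
"Only" then excludes alternative things while the background — Gareth as agent and Pavel as recipient and in the attic as setting — is held fixed.
No listed fact shares that background with another thing. Nothing contradicts the reply.
(Fact (1) would refute a reading with focus on the setting — but that is not what the question asks.)

0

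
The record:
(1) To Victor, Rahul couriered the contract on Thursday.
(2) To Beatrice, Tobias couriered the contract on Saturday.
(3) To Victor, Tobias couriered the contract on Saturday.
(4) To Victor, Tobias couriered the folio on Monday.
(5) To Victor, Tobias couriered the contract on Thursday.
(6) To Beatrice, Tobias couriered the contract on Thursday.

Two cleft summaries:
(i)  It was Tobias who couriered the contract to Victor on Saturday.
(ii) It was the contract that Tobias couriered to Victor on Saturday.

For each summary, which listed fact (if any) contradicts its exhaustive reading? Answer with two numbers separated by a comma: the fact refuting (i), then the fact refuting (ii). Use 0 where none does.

Summary (i) focuses "Tobias" (the agent); background thing = the contract, recipient = Victor, setting = on Saturday. No fact matches that background with a different agent, so 0.
Summary (ii) focuses "the contract" (the thing); background agent = Tobias, recipient = Victor, setting = on Saturday. No fact matches that background with a different thing, so 0.

0, 0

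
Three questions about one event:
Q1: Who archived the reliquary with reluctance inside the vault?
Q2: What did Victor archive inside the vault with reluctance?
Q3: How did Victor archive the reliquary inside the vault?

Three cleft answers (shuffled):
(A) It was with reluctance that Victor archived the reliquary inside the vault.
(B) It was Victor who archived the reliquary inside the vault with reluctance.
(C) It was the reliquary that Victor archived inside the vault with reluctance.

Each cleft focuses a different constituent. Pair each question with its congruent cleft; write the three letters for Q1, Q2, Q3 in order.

Q1 asks about the subject (agent); cleft (B) focuses "Victor", which is the subject (agent) — so Q1 → B.
Q2 asks about the direct object; cleft (C) focuses "the reliquary", which is the direct object — so Q2 → C.
Q3 asks about the manner; cleft (A) focuses "with reluctance", which is the manner — so Q3 → A.
Mapping: Q1→B, Q2→C, Q3→A.

BCA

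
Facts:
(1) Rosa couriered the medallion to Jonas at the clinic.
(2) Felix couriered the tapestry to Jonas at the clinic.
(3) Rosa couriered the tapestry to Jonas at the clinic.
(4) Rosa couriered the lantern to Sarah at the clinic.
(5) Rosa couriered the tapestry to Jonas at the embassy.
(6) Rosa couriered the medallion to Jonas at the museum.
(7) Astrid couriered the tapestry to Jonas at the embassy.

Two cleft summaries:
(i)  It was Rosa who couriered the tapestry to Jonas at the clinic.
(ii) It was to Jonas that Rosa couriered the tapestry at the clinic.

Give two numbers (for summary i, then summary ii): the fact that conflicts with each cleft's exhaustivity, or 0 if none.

2, 0

Summary (i) focuses "Rosa" (the agent); background same thing, recipient, setting (the tapestry / Jonas / at the clinic). Fact (2) matches that background with agent = Felix — refutes (i).
Summary (ii) focuses "Jonas" (the recipient); background same agent, thing, setting (Rosa / the tapestry / at the clinic). No fact matches that background with a different recipient, so 0.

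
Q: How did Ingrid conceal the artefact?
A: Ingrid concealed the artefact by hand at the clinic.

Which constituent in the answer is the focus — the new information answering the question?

by hand

The wh-word "how" asks about the manner.
In the answer, "Ingrid" and "the artefact" are given — repeated from the question.
"at the clinic" is also new, but it specifies the location, which is not what the question asks about — so it is not the focus.
The constituent filling the manner gap is "by hand"; that is the focus.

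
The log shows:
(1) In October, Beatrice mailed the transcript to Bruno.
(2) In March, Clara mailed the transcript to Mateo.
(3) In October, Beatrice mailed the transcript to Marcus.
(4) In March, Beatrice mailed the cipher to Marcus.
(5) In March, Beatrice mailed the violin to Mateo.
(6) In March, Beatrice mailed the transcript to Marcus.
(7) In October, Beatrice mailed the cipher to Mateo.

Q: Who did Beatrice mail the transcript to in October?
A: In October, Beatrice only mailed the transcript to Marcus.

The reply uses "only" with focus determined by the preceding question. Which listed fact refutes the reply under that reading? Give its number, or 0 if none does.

1

Answering "Who did ... to ...?" puts focus on the recipient — here, "Marcus".
"Only" then excludes alternative recipients while the background — Beatrice as agent and the transcript as thing and in October as setting — is held fixed.
Fact (1) shares the background with a different recipient (Bruno) — counterexample.
(Fact (6) would refute a reading with focus on the setting — but that is not what the question asks.)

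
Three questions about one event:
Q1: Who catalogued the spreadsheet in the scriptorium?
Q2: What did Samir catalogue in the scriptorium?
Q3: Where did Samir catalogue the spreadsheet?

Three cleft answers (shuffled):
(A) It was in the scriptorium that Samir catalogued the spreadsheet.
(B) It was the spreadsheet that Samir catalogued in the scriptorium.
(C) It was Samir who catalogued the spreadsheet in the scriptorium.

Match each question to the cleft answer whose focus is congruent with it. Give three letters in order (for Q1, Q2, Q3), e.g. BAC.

Q1 asks about the subject (agent); cleft (C) focuses "Samir", which is the subject (agent) — so Q1 → C.
Q2 asks about the direct object; cleft (B) focuses "the spreadsheet", which is the direct object — so Q2 → B.
Q3 asks about the location; cleft (A) focuses "in the scriptorium", which is the location — so Q3 → A.
Mapping: Q1→C, Q2→B, Q3→A.

CBA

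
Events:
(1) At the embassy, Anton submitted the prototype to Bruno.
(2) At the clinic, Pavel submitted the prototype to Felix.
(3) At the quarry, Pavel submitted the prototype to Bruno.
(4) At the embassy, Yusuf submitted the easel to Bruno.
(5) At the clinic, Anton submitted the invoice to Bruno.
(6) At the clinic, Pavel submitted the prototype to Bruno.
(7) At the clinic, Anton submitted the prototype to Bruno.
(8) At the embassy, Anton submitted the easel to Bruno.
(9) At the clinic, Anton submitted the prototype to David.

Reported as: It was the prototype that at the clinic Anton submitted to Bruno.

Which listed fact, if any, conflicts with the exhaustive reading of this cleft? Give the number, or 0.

5

The cleft puts "the prototype" in focus and presupposes the open proposition with same agent, recipient, setting (Anton / Bruno / at the clinic).
Exhaustivity: the prototype is the only thing satisfying that background.
But fact (5) also has same agent, recipient, setting (Anton / Bruno / at the clinic), with thing = the invoice — so the exhaustive reading fails.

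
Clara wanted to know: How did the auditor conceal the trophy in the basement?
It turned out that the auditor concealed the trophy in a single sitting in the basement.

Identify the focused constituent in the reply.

in a single sitting

The wh-word "how" asks about the manner.
In the answer, "the auditor", "the trophy" and "in the basement" are given — repeated from the question.
The constituent filling the manner gap is "in a single sitting"; that is the focus and would carry nuclear stress.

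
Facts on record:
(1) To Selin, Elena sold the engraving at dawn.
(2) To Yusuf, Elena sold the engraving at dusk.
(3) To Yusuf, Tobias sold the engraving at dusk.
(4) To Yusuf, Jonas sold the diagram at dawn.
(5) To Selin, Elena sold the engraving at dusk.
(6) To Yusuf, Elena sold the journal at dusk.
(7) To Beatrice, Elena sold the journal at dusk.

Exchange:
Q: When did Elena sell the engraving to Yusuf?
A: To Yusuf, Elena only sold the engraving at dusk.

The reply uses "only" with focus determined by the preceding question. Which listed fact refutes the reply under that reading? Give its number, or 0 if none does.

0

Answering "When did ...?" puts focus on the setting — here, "at dusk".
So "only" ranges over settings; the rest (same agent, thing, recipient (Elena / the engraving / Yusuf)) is presupposed.
No listed fact shares that background with another setting. Nothing contradicts the reply.
(Fact (6) would refute a reading with focus on the thing — but that is not what the question asks.)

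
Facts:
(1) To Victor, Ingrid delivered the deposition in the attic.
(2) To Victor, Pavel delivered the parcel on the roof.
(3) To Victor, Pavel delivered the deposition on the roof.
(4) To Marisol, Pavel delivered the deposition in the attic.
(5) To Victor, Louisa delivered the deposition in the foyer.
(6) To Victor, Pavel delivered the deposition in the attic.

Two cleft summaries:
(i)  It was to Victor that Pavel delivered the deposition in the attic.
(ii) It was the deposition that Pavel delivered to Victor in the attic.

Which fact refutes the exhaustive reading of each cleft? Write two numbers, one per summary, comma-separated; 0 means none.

4, 0

(i): focus "Victor". Looking for agent = Pavel, thing = the deposition, setting = in the attic with some other recipient — fact (4) has Marisol there. Refuted.
(ii): focus "the deposition". No fact shares agent = Pavel, recipient = Victor, setting = in the attic with a different thing. 0.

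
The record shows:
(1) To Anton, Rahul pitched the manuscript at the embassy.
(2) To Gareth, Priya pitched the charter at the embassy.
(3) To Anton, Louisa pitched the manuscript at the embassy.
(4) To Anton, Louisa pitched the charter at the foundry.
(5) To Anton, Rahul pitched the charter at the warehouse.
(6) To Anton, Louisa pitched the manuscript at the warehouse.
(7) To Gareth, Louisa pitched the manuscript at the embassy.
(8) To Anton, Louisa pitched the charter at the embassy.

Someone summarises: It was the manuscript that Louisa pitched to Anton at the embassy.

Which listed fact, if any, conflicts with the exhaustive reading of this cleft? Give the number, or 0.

The cleft puts "the manuscript" in focus and presupposes the open proposition with agent = Louisa, recipient = Anton, setting = at the embassy.
Exhaustivity: the manuscript is the only thing satisfying that background.
Fact (8) shares the background but with thing = the charter; exhaustivity is violated.

8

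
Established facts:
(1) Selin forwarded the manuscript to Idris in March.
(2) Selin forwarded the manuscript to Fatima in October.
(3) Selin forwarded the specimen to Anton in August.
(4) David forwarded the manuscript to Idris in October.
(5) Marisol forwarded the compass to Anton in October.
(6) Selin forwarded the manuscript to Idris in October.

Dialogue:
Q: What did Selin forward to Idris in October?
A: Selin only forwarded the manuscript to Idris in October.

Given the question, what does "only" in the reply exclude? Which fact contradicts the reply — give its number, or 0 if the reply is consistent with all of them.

0

Answering "What did ...?" puts focus on the thing — here, "the manuscript".
So "only" ranges over things; the rest (Selin as agent and Idris as recipient and in October as setting) is presupposed.
No listed fact shares that background with another thing. Nothing contradicts the reply.
(Fact (2) would refute a reading with focus on the recipient — but that is not what the question asks.)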